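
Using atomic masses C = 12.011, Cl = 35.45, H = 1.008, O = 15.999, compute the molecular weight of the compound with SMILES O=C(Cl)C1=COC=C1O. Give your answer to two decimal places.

Molecular formula: C5H3ClO3.
M = 5×12.011 + 1×35.45 + 3×1.008 + 3×15.999 = 146.53 g/mol.

146.53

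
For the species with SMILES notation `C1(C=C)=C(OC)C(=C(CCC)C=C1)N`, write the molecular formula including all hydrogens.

Heavy atoms from the SMILES: 12 C, 1 N, 1 O.
Implicit hydrogens by atom environment:
  4 × C (aromatic): no H
  3 × C: 2 H each → 6
  2 × C: 3 H each → 6
  2 × C (aromatic): 1 H each → 2
  1 × C: 1 H
  1 × N: 2 H
  1 × O: no H
  Total hydrogens = 17.
Molecular formula: C12H17NO

C12H17NO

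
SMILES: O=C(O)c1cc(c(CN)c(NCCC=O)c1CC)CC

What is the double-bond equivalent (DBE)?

Molecular formula from the SMILES: C15H22N2O3.
DoU = (2C + 2 + N − H − X)/2 = (2·15 + 2 + 2 − 22 − 0)/2 = 12/2 = 6.
(Structurally: 1 ring(s) + 5 π bond(s) = 6.)

6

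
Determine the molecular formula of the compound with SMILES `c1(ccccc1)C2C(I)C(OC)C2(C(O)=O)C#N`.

Heavy atoms from the SMILES: 13 C, 1 I, 1 N, 3 O.
Implicit hydrogens by atom environment:
  5 × C (aromatic): 1 H each → 5
  3 × C: 1 H each → 3
  3 × C: no H
  2 × O: no H
  1 × C: 3 H
  1 × C (aromatic): no H
  1 × I: no H
  1 × N: no H
  1 × O: 1 H
  Total hydrogens = 12.
Molecular formula: C13H12INO3

C13H12INO3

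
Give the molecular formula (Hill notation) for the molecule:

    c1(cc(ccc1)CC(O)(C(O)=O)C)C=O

C11H12O4

Heavy atoms from the SMILES: 11 C, 4 O.
Implicit hydrogens by atom environment:
  4 × C (aromatic): 1 H each → 4
  2 × C: no H
  2 × C (aromatic): no H
  2 × O: 1 H each → 2
  2 × O: no H
  1 × C: 3 H
  1 × C: 2 H
  1 × C: 1 H
  Total hydrogens = 12.
Molecular formula: C11H12O4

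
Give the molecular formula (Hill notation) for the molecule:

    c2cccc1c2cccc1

Heavy atoms from the SMILES: 10 C.
Implicit hydrogens by atom environment:
  8 × C (aromatic): 1 H each → 8
  2 × C (aromatic): no H
  Total hydrogens = 8.
Molecular formula: C10H8

C10H8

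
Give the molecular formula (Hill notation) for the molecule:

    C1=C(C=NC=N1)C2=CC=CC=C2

Heavy atoms from the SMILES: 10 C, 2 N.
Implicit hydrogens by atom environment:
  8 × C (aromatic): 1 H each → 8
  2 × C (aromatic): no H
  2 × N (aromatic): no H
  Total hydrogens = 8.
Molecular formula: C10H8N2

C10H8N2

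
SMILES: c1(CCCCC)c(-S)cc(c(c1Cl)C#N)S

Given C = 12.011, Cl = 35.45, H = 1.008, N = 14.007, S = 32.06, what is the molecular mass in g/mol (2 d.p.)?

Molecular formula: C12H14ClNS2.
M = 12×12.011 + 1×35.45 + 14×1.008 + 1×14.007 + 2×32.06 = 271.82 g/mol.

271.82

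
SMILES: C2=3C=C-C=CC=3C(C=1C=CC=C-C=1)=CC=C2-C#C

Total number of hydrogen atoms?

Hydrogens are implicit in SMILES; fill each atom to its normal valence:
  11 × C (aromatic): 1 H each → 11
  5 × C (aromatic): no H
  1 × C: 1 H
  1 × C: no H
  Total hydrogens = 12.

12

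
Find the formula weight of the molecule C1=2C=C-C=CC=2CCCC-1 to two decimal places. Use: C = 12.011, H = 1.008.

132.21

Molecular formula: C10H12.
M = 10×12.011 + 12×1.008 = 132.21 g/mol.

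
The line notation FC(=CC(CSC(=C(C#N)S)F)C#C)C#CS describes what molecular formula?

Heavy atoms from the SMILES: 11 C, 2 F, 1 N, 3 S.
Implicit hydrogens by atom environment:
  7 × C: no H
  3 × C: 1 H each → 3
  2 × F: no H
  2 × S: 1 H each → 2
  1 × C: 2 H
  1 × N: no H
  1 × S: no H
  Total hydrogens = 7.
Molecular formula: C11H7F2NS3

C11H7F2NS3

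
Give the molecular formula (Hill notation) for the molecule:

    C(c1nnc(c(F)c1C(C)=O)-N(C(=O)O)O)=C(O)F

C9H7F2N3O5

Heavy atoms from the SMILES: 9 C, 2 F, 3 N, 5 O.
Implicit hydrogens by atom environment:
  4 × C (aromatic): no H
  3 × C: no H
  3 × O: 1 H each → 3
  2 × F: no H
  2 × N (aromatic): no H
  2 × O: no H
  1 × C: 3 H
  1 × C: 1 H
  1 × N: no H
  Total hydrogens = 7.
Molecular formula: C9H7F2N3O5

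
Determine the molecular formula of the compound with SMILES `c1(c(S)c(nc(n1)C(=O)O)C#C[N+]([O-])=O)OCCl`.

Heavy atoms from the SMILES: 8 C, 1 Cl, 3 N, 5 O, 1 S.
Implicit hydrogens by atom environment:
  4 × C (aromatic): no H
  3 × C: no H
  3 × O: no H
  2 × N (aromatic): no H
  1 × C: 2 H
  1 × Cl: no H
  1 × N (charge +1): no H
  1 × O: 1 H
  1 × O (charge -1): no H
  1 × S: 1 H
  Total hydrogens = 4.
Molecular formula: C8H4ClN3O5S

C8H4ClN3O5S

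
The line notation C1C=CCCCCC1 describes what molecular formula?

Heavy atoms from the SMILES: 8 C.
Implicit hydrogens by atom environment:
  6 × C: 2 H each → 12
  2 × C: 1 H each → 2
  Total hydrogens = 14.
Molecular formula: C8H14

C8H14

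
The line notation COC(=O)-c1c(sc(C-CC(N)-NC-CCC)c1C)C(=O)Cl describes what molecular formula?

Heavy atoms from the SMILES: 15 C, 1 Cl, 2 N, 3 O, 1 S.
Implicit hydrogens by atom environment:
  5 × C: 2 H each → 10
  4 × C (aromatic): no H
  3 × C: 3 H each → 9
  3 × O: no H
  2 × C: no H
  1 × C: 1 H
  1 × Cl: no H
  1 × N: 2 H
  1 × N: 1 H
  1 × S (aromatic): no H
  Total hydrogens = 23.
Molecular formula: C15H23ClN2O3S

C15H23ClN2O3S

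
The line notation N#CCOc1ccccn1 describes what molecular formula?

Heavy atoms from the SMILES: 7 C, 2 N, 1 O.
Implicit hydrogens by atom environment:
  4 × C (aromatic): 1 H each → 4
  1 × C: 2 H
  1 × C (aromatic): no H
  1 × C: no H
  1 × N (aromatic): no H
  1 × N: no H
  1 × O: no H
  Total hydrogens = 6.
Molecular formula: C7H6N2O

C7H6N2O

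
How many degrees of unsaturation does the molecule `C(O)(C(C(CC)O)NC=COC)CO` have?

1

Molecular formula from the SMILES: C9H19NO4.
DoU = (2C + 2 + N − H − X)/2 = (2·9 + 2 + 1 − 19 − 0)/2 = 2/2 = 1.
(Structurally: 0 ring(s) + 1 π bond(s) = 1.)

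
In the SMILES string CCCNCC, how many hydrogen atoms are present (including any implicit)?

Hydrogens are implicit in SMILES; fill each atom to its normal valence:
  3 × C: 2 H each → 6
  2 × C: 3 H each → 6
  1 × N: 1 H
  Total hydrogens = 13.

13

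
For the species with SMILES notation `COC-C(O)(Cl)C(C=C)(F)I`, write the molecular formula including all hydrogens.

Heavy atoms from the SMILES: 6 C, 1 Cl, 1 F, 1 I, 2 O.
Implicit hydrogens by atom environment:
  2 × C: 2 H each → 4
  2 × C: no H
  1 × C: 3 H
  1 × C: 1 H
  1 × Cl: no H
  1 × F: no H
  1 × I: no H
  1 × O: 1 H
  1 × O: no H
  Total hydrogens = 9.
Molecular formula: C6H9ClFIO2

C6H9ClFIO2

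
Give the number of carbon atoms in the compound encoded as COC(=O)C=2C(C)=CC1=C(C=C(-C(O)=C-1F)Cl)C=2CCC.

The symbol for carbon appears 16 times in the SMILES. (Cl is a single chlorine, not C + l.)

16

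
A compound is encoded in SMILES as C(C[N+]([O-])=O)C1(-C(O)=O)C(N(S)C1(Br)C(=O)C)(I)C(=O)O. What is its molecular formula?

Heavy atoms from the SMILES: 1 Br, 9 C, 1 I, 2 N, 7 O, 1 S.
Implicit hydrogens by atom environment:
  6 × C: no H
  4 × O: no H
  2 × C: 2 H each → 4
  2 × O: 1 H each → 2
  1 × Br: no H
  1 × C: 3 H
  1 × I: no H
  1 × N: no H
  1 × N (charge +1): no H
  1 × O (charge -1): no H
  1 × S: 1 H
  Total hydrogens = 10.
Molecular formula: C9H10BrIN2O7S

C9H10BrIN2O7S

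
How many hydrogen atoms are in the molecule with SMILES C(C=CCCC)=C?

Hydrogens are implicit in SMILES; fill each atom to its normal valence:
  3 × C: 2 H each → 6
  3 × C: 1 H each → 3
  1 × C: 3 H
  Total hydrogens = 12.

12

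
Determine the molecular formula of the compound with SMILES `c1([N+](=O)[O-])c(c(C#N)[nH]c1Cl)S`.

Heavy atoms from the SMILES: 5 C, 1 Cl, 3 N, 2 O, 1 S.
Implicit hydrogens by atom environment:
  4 × C (aromatic): no H
  1 × C: no H
  1 × Cl: no H
  1 × N (aromatic): 1 H
  1 × N: no H
  1 × N (charge +1): no H
  1 × O: no H
  1 × O (charge -1): no H
  1 × S: 1 H
  Total hydrogens = 2.
Molecular formula: C5H2ClN3O2S

C5H2ClN3O2S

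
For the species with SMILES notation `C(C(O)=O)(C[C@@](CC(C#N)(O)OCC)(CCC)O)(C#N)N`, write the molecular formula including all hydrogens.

Heavy atoms from the SMILES: 13 C, 3 N, 5 O.
Implicit hydrogens by atom environment:
  6 × C: no H
  5 × C: 2 H each → 10
  3 × O: 1 H each → 3
  2 × C: 3 H each → 6
  2 × N: no H
  2 × O: no H
  1 × N: 2 H
  Total hydrogens = 21.
Molecular formula: C13H21N3O5

C13H21N3O5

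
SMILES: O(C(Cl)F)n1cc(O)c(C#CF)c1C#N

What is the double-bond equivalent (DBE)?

Molecular formula from the SMILES: C8H3ClF2N2O2.
DoU = (2C + 2 + N − H − X)/2 = (2·8 + 2 + 2 − 3 − 3)/2 = 14/2 = 7.
(Structurally: 1 ring(s) + 6 π bond(s) = 7.)

7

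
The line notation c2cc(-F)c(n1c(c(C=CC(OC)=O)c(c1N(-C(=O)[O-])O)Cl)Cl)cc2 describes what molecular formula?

Heavy atoms from the SMILES: 15 C, 2 Cl, 1 F, 2 N, 5 O.
Implicit hydrogens by atom environment:
  6 × C (aromatic): no H
  4 × C (aromatic): 1 H each → 4
  3 × O: no H
  2 × C: 1 H each → 2
  2 × C: no H
  2 × Cl: no H
  1 × C: 3 H
  1 × F: no H
  1 × N (aromatic): no H
  1 × N: no H
  1 × O: 1 H
  1 × O (charge -1): no H
  Total hydrogens = 10.
Net charge -1.
Molecular formula: C15H10Cl2FN2O5-

C15H10Cl2FN2O5-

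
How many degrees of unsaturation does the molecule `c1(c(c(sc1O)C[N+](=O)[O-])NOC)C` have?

4

Molecular formula from the SMILES: C7H10N2O4S.
DoU = (2C + 2 + N − H − X)/2 = (2·7 + 2 + 2 − 10 − 0)/2 = 8/2 = 4.
(Structurally: 1 ring(s) + 3 π bond(s) = 4.)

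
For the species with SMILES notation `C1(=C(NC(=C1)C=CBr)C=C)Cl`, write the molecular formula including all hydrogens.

Heavy atoms from the SMILES: 1 Br, 8 C, 1 Cl, 1 N.
Implicit hydrogens by atom environment:
  3 × C: 1 H each → 3
  3 × C (aromatic): no H
  1 × Br: no H
  1 × C: 2 H
  1 × C (aromatic): 1 H
  1 × Cl: no H
  1 × N (aromatic): 1 H
  Total hydrogens = 7.
Molecular formula: C8H7BrClN

C8H7BrClN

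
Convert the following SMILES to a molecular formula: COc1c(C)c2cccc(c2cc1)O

C12H12O2

Heavy atoms from the SMILES: 12 C, 2 O.
Implicit hydrogens by atom environment:
  5 × C (aromatic): 1 H each → 5
  5 × C (aromatic): no H
  2 × C: 3 H each → 6
  1 × O: 1 H
  1 × O: no H
  Total hydrogens = 12.
Molecular formula: C12H12O2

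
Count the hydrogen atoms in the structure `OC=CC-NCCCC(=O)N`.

14

Hydrogens are implicit in SMILES; fill each atom to its normal valence:
  4 × C: 2 H each → 8
  2 × C: 1 H each → 2
  1 × C: no H
  1 × N: 2 H
  1 × N: 1 H
  1 × O: 1 H
  1 × O: no H
  Total hydrogens = 14.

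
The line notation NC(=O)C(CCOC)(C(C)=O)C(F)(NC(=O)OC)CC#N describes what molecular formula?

C12H18FN3O5

Heavy atoms from the SMILES: 12 C, 1 F, 3 N, 5 O.
Implicit hydrogens by atom environment:
  6 × C: no H
  5 × O: no H
  3 × C: 3 H each → 9
  3 × C: 2 H each → 6
  1 × F: no H
  1 × N: 2 H
  1 × N: 1 H
  1 × N: no H
  Total hydrogens = 18.
Molecular formula: C12H18FN3O5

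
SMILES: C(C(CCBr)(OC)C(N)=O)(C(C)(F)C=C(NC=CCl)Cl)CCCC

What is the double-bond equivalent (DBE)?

Molecular formula from the SMILES: C16H26BrCl2FN2O2.
DoU = (2C + 2 + N − H − X)/2 = (2·16 + 2 + 2 − 26 − 4)/2 = 6/2 = 3.
(Structurally: 0 ring(s) + 3 π bond(s) = 3.)

3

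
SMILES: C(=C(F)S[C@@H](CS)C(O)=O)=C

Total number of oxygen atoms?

The symbol for oxygen appears 2 times in the SMILES.

2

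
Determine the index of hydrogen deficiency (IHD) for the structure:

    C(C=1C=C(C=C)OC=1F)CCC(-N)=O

5

Molecular formula from the SMILES: C10H12FNO2.
DoU = (2C + 2 + N − H − X)/2 = (2·10 + 2 + 1 − 12 − 1)/2 = 10/2 = 5.
(Structurally: 1 ring(s) + 4 π bond(s) = 5.)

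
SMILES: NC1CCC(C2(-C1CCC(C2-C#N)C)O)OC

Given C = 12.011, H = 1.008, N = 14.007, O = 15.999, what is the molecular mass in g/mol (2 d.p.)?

238.33

Molecular formula: C13H22N2O2.
M = 13×12.011 + 22×1.008 + 2×14.007 + 2×15.999 = 238.33 g/mol.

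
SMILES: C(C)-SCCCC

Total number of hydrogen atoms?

Hydrogens are implicit in SMILES; fill each atom to its normal valence:
  4 × C: 2 H each → 8
  2 × C: 3 H each → 6
  1 × S: no H
  Total hydrogens = 14.

14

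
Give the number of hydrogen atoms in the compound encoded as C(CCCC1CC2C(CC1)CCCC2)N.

Hydrogens are implicit in SMILES; fill each atom to its normal valence:
  11 × C: 2 H each → 22
  3 × C: 1 H each → 3
  1 × N: 2 H
  Total hydrogens = 27.

27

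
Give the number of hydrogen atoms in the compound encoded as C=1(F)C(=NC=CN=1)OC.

Hydrogens are implicit in SMILES; fill each atom to its normal valence:
  2 × C (aromatic): 1 H each → 2
  2 × C (aromatic): no H
  2 × N (aromatic): no H
  1 × C: 3 H
  1 × F: no H
  1 × O: no H
  Total hydrogens = 5.

5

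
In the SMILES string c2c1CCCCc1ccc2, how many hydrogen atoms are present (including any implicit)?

Hydrogens are implicit in SMILES; fill each atom to its normal valence:
  4 × C: 2 H each → 8
  4 × C (aromatic): 1 H each → 4
  2 × C (aromatic): no H
  Total hydrogens = 12.

12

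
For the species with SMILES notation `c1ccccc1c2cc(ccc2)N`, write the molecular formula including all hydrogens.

C12H11N

Heavy atoms from the SMILES: 12 C, 1 N.
Implicit hydrogens by atom environment:
  9 × C (aromatic): 1 H each → 9
  3 × C (aromatic): no H
  1 × N: 2 H
  Total hydrogens = 11.
Molecular formula: C12H11N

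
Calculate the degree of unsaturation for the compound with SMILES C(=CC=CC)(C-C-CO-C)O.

2

Molecular formula from the SMILES: C9H16O2.
DoU = (2C + 2 + N − H − X)/2 = (2·9 + 2 + 0 − 16 − 0)/2 = 4/2 = 2.
(Structurally: 0 ring(s) + 2 π bond(s) = 2.)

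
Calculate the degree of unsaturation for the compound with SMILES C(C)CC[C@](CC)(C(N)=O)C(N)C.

Molecular formula from the SMILES: C10H22N2O.
DoU = (2C + 2 + N − H − X)/2 = (2·10 + 2 + 2 − 22 − 0)/2 = 2/2 = 1.
(Structurally: 0 ring(s) + 1 π bond(s) = 1.)

1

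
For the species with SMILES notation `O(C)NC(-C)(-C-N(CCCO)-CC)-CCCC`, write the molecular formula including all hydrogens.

Heavy atoms from the SMILES: 13 C, 2 N, 2 O.
Implicit hydrogens by atom environment:
  8 × C: 2 H each → 16
  4 × C: 3 H each → 12
  1 × C: no H
  1 × N: 1 H
  1 × N: no H
  1 × O: 1 H
  1 × O: no H
  Total hydrogens = 30.
Molecular formula: C13H30N2O2

C13H30N2O2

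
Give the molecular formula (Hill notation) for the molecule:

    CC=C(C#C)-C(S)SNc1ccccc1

Heavy atoms from the SMILES: 12 C, 1 N, 2 S.
Implicit hydrogens by atom environment:
  5 × C (aromatic): 1 H each → 5
  3 × C: 1 H each → 3
  2 × C: no H
  1 × C: 3 H
  1 × C (aromatic): no H
  1 × N: 1 H
  1 × S: 1 H
  1 × S: no H
  Total hydrogens = 13.
Molecular formula: C12H13NS2

C12H13NS2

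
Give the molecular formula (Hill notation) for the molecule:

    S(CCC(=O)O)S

C3H6O2S2

Heavy atoms from the SMILES: 3 C, 2 O, 2 S.
Implicit hydrogens by atom environment:
  2 × C: 2 H each → 4
  1 × C: no H
  1 × O: 1 H
  1 × O: no H
  1 × S: 1 H
  1 × S: no H
  Total hydrogens = 6.
Molecular formula: C3H6O2S2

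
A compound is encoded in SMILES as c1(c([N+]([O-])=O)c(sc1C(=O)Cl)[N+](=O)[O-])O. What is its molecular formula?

Heavy atoms from the SMILES: 5 C, 1 Cl, 2 N, 6 O, 1 S.
Implicit hydrogens by atom environment:
  4 × C (aromatic): no H
  3 × O: no H
  2 × N (charge +1): no H
  2 × O (charge -1): no H
  1 × C: no H
  1 × Cl: no H
  1 × O: 1 H
  1 × S (aromatic): no H
  Total hydrogens = 1.
Molecular formula: C5HClN2O6S

C5HClN2O6S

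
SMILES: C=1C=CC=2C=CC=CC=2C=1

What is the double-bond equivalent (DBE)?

Molecular formula from the SMILES: C10H8.
DoU = (2C + 2 + N − H − X)/2 = (2·10 + 2 + 0 − 8 − 0)/2 = 14/2 = 7.
(Structurally: 2 ring(s) + 5 π bond(s) = 7.)

7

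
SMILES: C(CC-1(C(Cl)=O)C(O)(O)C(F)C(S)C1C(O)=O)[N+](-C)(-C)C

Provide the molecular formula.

Heavy atoms from the SMILES: 12 C, 1 Cl, 1 F, 1 N, 5 O, 1 S.
Implicit hydrogens by atom environment:
  4 × C: no H
  3 × C: 3 H each → 9
  3 × C: 1 H each → 3
  3 × O: 1 H each → 3
  2 × C: 2 H each → 4
  2 × O: no H
  1 × Cl: no H
  1 × F: no H
  1 × N (charge +1): no H
  1 × S: 1 H
  Total hydrogens = 20.
Net charge +1.
Molecular formula: C12H20ClFNO5S+

C12H20ClFNO5S+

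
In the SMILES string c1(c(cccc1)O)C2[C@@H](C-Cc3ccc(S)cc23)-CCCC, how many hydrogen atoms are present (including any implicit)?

Hydrogens are implicit in SMILES; fill each atom to its normal valence:
  7 × C (aromatic): 1 H each → 7
  5 × C: 2 H each → 10
  5 × C (aromatic): no H
  2 × C: 1 H each → 2
  1 × C: 3 H
  1 × O: 1 H
  1 × S: 1 H
  Total hydrogens = 24.

24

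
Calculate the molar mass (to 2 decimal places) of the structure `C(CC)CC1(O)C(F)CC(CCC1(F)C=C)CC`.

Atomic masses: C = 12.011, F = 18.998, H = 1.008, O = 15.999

260.37

Molecular formula: C15H26F2O.
M = 15×12.011 + 2×18.998 + 26×1.008 + 1×15.999 = 260.37 g/mol.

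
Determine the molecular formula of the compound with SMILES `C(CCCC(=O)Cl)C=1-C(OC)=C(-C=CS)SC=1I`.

C12H14ClIO2S2

Heavy atoms from the SMILES: 12 C, 1 Cl, 1 I, 2 O, 2 S.
Implicit hydrogens by atom environment:
  4 × C: 2 H each → 8
  4 × C (aromatic): no H
  2 × C: 1 H each → 2
  2 × O: no H
  1 × C: 3 H
  1 × C: no H
  1 × Cl: no H
  1 × I: no H
  1 × S: 1 H
  1 × S (aromatic): no H
  Total hydrogens = 14.
Molecular formula: C12H14ClIO2S2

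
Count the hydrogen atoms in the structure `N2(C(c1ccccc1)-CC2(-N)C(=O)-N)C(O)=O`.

Hydrogens are implicit in SMILES; fill each atom to its normal valence:
  5 × C (aromatic): 1 H each → 5
  3 × C: no H
  2 × N: 2 H each → 4
  2 × O: no H
  1 × C: 2 H
  1 × C: 1 H
  1 × C (aromatic): no H
  1 × N: no H
  1 × O: 1 H
  Total hydrogens = 13.

13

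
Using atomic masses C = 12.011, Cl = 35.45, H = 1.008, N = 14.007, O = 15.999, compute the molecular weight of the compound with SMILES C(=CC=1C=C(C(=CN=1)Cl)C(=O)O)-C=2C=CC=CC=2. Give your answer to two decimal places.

Molecular formula: C14H10ClNO2.
M = 14×12.011 + 1×35.45 + 10×1.008 + 1×14.007 + 2×15.999 = 259.69 g/mol.

259.69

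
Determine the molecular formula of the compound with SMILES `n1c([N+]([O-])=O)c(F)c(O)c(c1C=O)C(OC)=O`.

Heavy atoms from the SMILES: 8 C, 1 F, 2 N, 6 O.
Implicit hydrogens by atom environment:
  5 × C (aromatic): no H
  4 × O: no H
  1 × C: 3 H
  1 × C: 1 H
  1 × C: no H
  1 × F: no H
  1 × N (aromatic): no H
  1 × N (charge +1): no H
  1 × O: 1 H
  1 × O (charge -1): no H
  Total hydrogens = 5.
Molecular formula: C8H5FN2O6

C8H5FN2O6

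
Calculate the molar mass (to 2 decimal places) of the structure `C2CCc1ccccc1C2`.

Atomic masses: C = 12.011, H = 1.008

Molecular formula: C10H12.
M = 10×12.011 + 12×1.008 = 132.21 g/mol.

132.21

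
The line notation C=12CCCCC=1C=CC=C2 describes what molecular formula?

C10H12

Heavy atoms from the SMILES: 10 C.
Implicit hydrogens by atom environment:
  4 × C: 2 H each → 8
  4 × C (aromatic): 1 H each → 4
  2 × C (aromatic): no H
  Total hydrogens = 12.
Molecular formula: C10H12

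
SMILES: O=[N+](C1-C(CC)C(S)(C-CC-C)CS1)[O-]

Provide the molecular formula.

C10H19NO2S2

Heavy atoms from the SMILES: 10 C, 1 N, 2 O, 2 S.
Implicit hydrogens by atom environment:
  5 × C: 2 H each → 10
  2 × C: 3 H each → 6
  2 × C: 1 H each → 2
  1 × C: no H
  1 × N (charge +1): no H
  1 × O: no H
  1 × O (charge -1): no H
  1 × S: 1 H
  1 × S: no H
  Total hydrogens = 19.
Molecular formula: C10H19NO2S2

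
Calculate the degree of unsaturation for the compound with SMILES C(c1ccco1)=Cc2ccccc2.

8

Molecular formula from the SMILES: C12H10O.
DoU = (2C + 2 + N − H − X)/2 = (2·12 + 2 + 0 − 10 − 0)/2 = 16/2 = 8.
(Structurally: 2 ring(s) + 6 π bond(s) = 8.)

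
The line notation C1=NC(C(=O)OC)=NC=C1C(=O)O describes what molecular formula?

Heavy atoms from the SMILES: 7 C, 2 N, 4 O.
Implicit hydrogens by atom environment:
  3 × O: no H
  2 × C (aromatic): 1 H each → 2
  2 × C (aromatic): no H
  2 × C: no H
  2 × N (aromatic): no H
  1 × C: 3 H
  1 × O: 1 H
  Total hydrogens = 6.
Molecular formula: C7H6N2O4

C7H6N2O4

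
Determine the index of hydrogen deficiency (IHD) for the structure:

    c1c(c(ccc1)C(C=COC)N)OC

Molecular formula from the SMILES: C11H15NO2.
DoU = (2C + 2 + N − H − X)/2 = (2·11 + 2 + 1 − 15 − 0)/2 = 10/2 = 5.
(Structurally: 1 ring(s) + 4 π bond(s) = 5.)

5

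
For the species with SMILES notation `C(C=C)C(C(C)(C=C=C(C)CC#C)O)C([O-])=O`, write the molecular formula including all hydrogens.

C14H17O3-

Heavy atoms from the SMILES: 14 C, 3 O.
Implicit hydrogens by atom environment:
  5 × C: no H
  4 × C: 1 H each → 4
  3 × C: 2 H each → 6
  2 × C: 3 H each → 6
  1 × O: 1 H
  1 × O: no H
  1 × O (charge -1): no H
  Total hydrogens = 17.
Net charge -1.
Molecular formula: C14H17O3-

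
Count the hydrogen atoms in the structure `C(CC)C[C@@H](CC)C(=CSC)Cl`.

Hydrogens are implicit in SMILES; fill each atom to its normal valence:
  4 × C: 2 H each → 8
  3 × C: 3 H each → 9
  2 × C: 1 H each → 2
  1 × C: no H
  1 × Cl: no H
  1 × S: no H
  Total hydrogens = 19.

19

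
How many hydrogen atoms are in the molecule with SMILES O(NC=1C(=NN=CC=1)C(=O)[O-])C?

Hydrogens are implicit in SMILES; fill each atom to its normal valence:
  2 × C (aromatic): 1 H each → 2
  2 × C (aromatic): no H
  2 × N (aromatic): no H
  2 × O: no H
  1 × C: 3 H
  1 × C: no H
  1 × N: 1 H
  1 × O (charge -1): no H
  Total hydrogens = 6.

6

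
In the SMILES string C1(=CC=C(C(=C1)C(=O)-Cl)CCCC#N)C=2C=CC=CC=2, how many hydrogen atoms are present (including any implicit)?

14

Hydrogens are implicit in SMILES; fill each atom to its normal valence:
  8 × C (aromatic): 1 H each → 8
  4 × C (aromatic): no H
  3 × C: 2 H each → 6
  2 × C: no H
  1 × Cl: no H
  1 × N: no H
  1 × O: no H
  Total hydrogens = 14.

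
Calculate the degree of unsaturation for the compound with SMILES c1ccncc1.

Molecular formula from the SMILES: C5H5N.
DoU = (2C + 2 + N − H − X)/2 = (2·5 + 2 + 1 − 5 − 0)/2 = 8/2 = 4.
(Structurally: 1 ring(s) + 3 π bond(s) = 4.)

4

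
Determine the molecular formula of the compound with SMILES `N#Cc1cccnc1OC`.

C7H6N2O

Heavy atoms from the SMILES: 7 C, 2 N, 1 O.
Implicit hydrogens by atom environment:
  3 × C (aromatic): 1 H each → 3
  2 × C (aromatic): no H
  1 × C: 3 H
  1 × C: no H
  1 × N (aromatic): no H
  1 × N: no H
  1 × O: no H
  Total hydrogens = 6.
Molecular formula: C7H6N2O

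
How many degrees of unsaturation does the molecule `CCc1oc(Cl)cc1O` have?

3

Molecular formula from the SMILES: C6H7ClO2.
DoU = (2C + 2 + N − H − X)/2 = (2·6 + 2 + 0 − 7 − 1)/2 = 6/2 = 3.
(Structurally: 1 ring(s) + 2 π bond(s) = 3.)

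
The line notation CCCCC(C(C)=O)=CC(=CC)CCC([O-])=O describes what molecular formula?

C14H21O3-

Heavy atoms from the SMILES: 14 C, 3 O.
Implicit hydrogens by atom environment:
  5 × C: 2 H each → 10
  4 × C: no H
  3 × C: 3 H each → 9
  2 × C: 1 H each → 2
  2 × O: no H
  1 × O (charge -1): no H
  Total hydrogens = 21.
Net charge -1.
Molecular formula: C14H21O3-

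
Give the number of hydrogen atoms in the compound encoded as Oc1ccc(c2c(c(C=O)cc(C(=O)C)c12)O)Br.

9

Hydrogens are implicit in SMILES; fill each atom to its normal valence:
  7 × C (aromatic): no H
  3 × C (aromatic): 1 H each → 3
  2 × O: 1 H each → 2
  2 × O: no H
  1 × Br: no H
  1 × C: 3 H
  1 × C: 1 H
  1 × C: no H
  Total hydrogens = 9.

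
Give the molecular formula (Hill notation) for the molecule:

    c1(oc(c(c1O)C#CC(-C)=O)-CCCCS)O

Heavy atoms from the SMILES: 12 C, 4 O, 1 S.
Implicit hydrogens by atom environment:
  4 × C: 2 H each → 8
  4 × C (aromatic): no H
  3 × C: no H
  2 × O: 1 H each → 2
  1 × C: 3 H
  1 × O (aromatic): no H
  1 × O: no H
  1 × S: 1 H
  Total hydrogens = 14.
Molecular formula: C12H14O4S

C12H14O4S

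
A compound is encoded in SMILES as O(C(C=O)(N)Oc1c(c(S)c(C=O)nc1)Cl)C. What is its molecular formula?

Heavy atoms from the SMILES: 9 C, 1 Cl, 2 N, 4 O, 1 S.
Implicit hydrogens by atom environment:
  4 × C (aromatic): no H
  4 × O: no H
  2 × C: 1 H each → 2
  1 × C: 3 H
  1 × C (aromatic): 1 H
  1 × C: no H
  1 × Cl: no H
  1 × N: 2 H
  1 × N (aromatic): no H
  1 × S: 1 H
  Total hydrogens = 9.
Molecular formula: C9H9ClN2O4S

C9H9ClN2O4S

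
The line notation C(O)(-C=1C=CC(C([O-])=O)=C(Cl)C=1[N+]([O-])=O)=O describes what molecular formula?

C8H3ClNO6-

Heavy atoms from the SMILES: 8 C, 1 Cl, 1 N, 6 O.
Implicit hydrogens by atom environment:
  4 × C (aromatic): no H
  3 × O: no H
  2 × C (aromatic): 1 H each → 2
  2 × C: no H
  2 × O (charge -1): no H
  1 × Cl: no H
  1 × N (charge +1): no H
  1 × O: 1 H
  Total hydrogens = 3.
Net charge -1.
Molecular formula: C8H3ClNO6-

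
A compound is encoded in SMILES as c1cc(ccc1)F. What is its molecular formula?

Heavy atoms from the SMILES: 6 C, 1 F.
Implicit hydrogens by atom environment:
  5 × C (aromatic): 1 H each → 5
  1 × C (aromatic): no H
  1 × F: no H
  Total hydrogens = 5.
Molecular formula: C6H5F

C6H5F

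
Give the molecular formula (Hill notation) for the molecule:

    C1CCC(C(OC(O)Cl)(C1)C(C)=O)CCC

Heavy atoms from the SMILES: 12 C, 1 Cl, 3 O.
Implicit hydrogens by atom environment:
  6 × C: 2 H each → 12
  2 × C: 3 H each → 6
  2 × C: 1 H each → 2
  2 × C: no H
  2 × O: no H
  1 × Cl: no H
  1 × O: 1 H
  Total hydrogens = 21.
Molecular formula: C12H21ClO3

C12H21ClO3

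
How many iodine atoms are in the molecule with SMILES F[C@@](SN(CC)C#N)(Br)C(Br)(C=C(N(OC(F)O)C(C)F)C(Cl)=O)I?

1

The symbol for iodine appears 1 time in the SMILES.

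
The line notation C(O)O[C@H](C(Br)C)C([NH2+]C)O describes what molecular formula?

Heavy atoms from the SMILES: 1 Br, 6 C, 1 N, 3 O.
Implicit hydrogens by atom environment:
  3 × C: 1 H each → 3
  2 × C: 3 H each → 6
  2 × O: 1 H each → 2
  1 × Br: no H
  1 × C: 2 H
  1 × N (charge +1): 2 H
  1 × O: no H
  Total hydrogens = 15.
Net charge +1.
Molecular formula: C6H15BrNO3+

C6H15BrNO3+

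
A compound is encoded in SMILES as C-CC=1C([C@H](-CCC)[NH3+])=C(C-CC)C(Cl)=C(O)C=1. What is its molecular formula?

Heavy atoms from the SMILES: 15 C, 1 Cl, 1 N, 1 O.
Implicit hydrogens by atom environment:
  5 × C: 2 H each → 10
  5 × C (aromatic): no H
  3 × C: 3 H each → 9
  1 × C (aromatic): 1 H
  1 × C: 1 H
  1 × Cl: no H
  1 × N (charge +1): 3 H
  1 × O: 1 H
  Total hydrogens = 25.
Net charge +1.
Molecular formula: C15H25ClNO+

C15H25ClNO+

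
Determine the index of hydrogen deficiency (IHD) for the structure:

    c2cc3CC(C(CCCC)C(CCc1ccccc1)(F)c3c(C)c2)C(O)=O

10

Molecular formula from the SMILES: C24H29FO2.
DoU = (2C + 2 + N − H − X)/2 = (2·24 + 2 + 0 − 29 − 1)/2 = 20/2 = 10.
(Structurally: 3 ring(s) + 7 π bond(s) = 10.)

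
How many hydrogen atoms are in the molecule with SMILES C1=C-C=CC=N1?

Hydrogens are implicit in SMILES; fill each atom to its normal valence:
  5 × C (aromatic): 1 H each → 5
  1 × N (aromatic): no H
  Total hydrogens = 5.

5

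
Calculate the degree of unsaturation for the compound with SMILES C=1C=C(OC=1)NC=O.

4

Molecular formula from the SMILES: C5H5NO2.
DoU = (2C + 2 + N − H − X)/2 = (2·5 + 2 + 1 − 5 − 0)/2 = 8/2 = 4.
(Structurally: 1 ring(s) + 3 π bond(s) = 4.)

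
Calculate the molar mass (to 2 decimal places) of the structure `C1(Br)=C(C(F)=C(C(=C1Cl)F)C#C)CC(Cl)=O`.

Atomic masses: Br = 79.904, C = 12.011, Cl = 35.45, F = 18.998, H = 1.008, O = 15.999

Molecular formula: C10H3BrCl2F2O.
M = 1×79.904 + 10×12.011 + 2×35.45 + 2×18.998 + 3×1.008 + 1×15.999 = 327.93 g/mol.

327.93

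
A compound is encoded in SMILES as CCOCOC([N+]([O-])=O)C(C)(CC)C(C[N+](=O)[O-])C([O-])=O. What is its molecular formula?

C11H19N2O8-

Heavy atoms from the SMILES: 11 C, 2 N, 8 O.
Implicit hydrogens by atom environment:
  5 × O: no H
  4 × C: 2 H each → 8
  3 × C: 3 H each → 9
  3 × O (charge -1): no H
  2 × C: 1 H each → 2
  2 × C: no H
  2 × N (charge +1): no H
  Total hydrogens = 19.
Net charge -1.
Molecular formula: C11H19N2O8-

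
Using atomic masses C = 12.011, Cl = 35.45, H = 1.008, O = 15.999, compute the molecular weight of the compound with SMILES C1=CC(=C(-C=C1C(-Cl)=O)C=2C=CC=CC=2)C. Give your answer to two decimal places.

230.69

Molecular formula: C14H11ClO.
M = 14×12.011 + 1×35.45 + 11×1.008 + 1×15.999 = 230.69 g/mol.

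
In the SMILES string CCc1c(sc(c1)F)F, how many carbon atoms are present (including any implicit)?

The symbol for carbon appears 6 times in the SMILES. Lowercase c denotes aromatic carbon and counts toward C.

6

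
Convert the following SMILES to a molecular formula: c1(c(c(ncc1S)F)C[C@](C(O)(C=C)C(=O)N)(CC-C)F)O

C14H18F2N2O3S

Heavy atoms from the SMILES: 14 C, 2 F, 2 N, 3 O, 1 S.
Implicit hydrogens by atom environment:
  4 × C: 2 H each → 8
  4 × C (aromatic): no H
  3 × C: no H
  2 × F: no H
  2 × O: 1 H each → 2
  1 × C: 3 H
  1 × C (aromatic): 1 H
  1 × C: 1 H
  1 × N: 2 H
  1 × N (aromatic): no H
  1 × O: no H
  1 × S: 1 H
  Total hydrogens = 18.
Molecular formula: C14H18F2N2O3S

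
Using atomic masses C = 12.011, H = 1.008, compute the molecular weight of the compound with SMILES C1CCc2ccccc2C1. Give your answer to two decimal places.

132.21

Molecular formula: C10H12.
M = 10×12.011 + 12×1.008 = 132.21 g/mol.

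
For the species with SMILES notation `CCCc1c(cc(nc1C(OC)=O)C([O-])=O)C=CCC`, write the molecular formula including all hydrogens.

C15H18NO4-

Heavy atoms from the SMILES: 15 C, 1 N, 4 O.
Implicit hydrogens by atom environment:
  4 × C (aromatic): no H
  3 × C: 3 H each → 9
  3 × C: 2 H each → 6
  3 × O: no H
  2 × C: 1 H each → 2
  2 × C: no H
  1 × C (aromatic): 1 H
  1 × N (aromatic): no H
  1 × O (charge -1): no H
  Total hydrogens = 18.
Net charge -1.
Molecular formula: C15H18NO4-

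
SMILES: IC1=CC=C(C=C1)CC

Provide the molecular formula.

Heavy atoms from the SMILES: 8 C, 1 I.
Implicit hydrogens by atom environment:
  4 × C (aromatic): 1 H each → 4
  2 × C (aromatic): no H
  1 × C: 3 H
  1 × C: 2 H
  1 × I: no H
  Total hydrogens = 9.
Molecular formula: C8H9I

C8H9I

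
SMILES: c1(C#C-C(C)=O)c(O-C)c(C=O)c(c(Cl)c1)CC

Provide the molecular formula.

Heavy atoms from the SMILES: 14 C, 1 Cl, 3 O.
Implicit hydrogens by atom environment:
  5 × C (aromatic): no H
  3 × C: 3 H each → 9
  3 × C: no H
  3 × O: no H
  1 × C: 2 H
  1 × C (aromatic): 1 H
  1 × C: 1 H
  1 × Cl: no H
  Total hydrogens = 13.
Molecular formula: C14H13ClO3

C14H13ClO3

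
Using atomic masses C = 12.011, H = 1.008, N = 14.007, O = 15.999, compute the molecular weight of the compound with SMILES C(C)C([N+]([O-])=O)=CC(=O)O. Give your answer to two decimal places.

Molecular formula: C5H7NO4.
M = 5×12.011 + 7×1.008 + 1×14.007 + 4×15.999 = 145.11 g/mol.

145.11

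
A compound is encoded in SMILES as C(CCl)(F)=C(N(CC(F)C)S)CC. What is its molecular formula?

Heavy atoms from the SMILES: 8 C, 1 Cl, 2 F, 1 N, 1 S.
Implicit hydrogens by atom environment:
  3 × C: 2 H each → 6
  2 × C: 3 H each → 6
  2 × C: no H
  2 × F: no H
  1 × C: 1 H
  1 × Cl: no H
  1 × N: no H
  1 × S: 1 H
  Total hydrogens = 14.
Molecular formula: C8H14ClF2NS

C8H14ClF2NS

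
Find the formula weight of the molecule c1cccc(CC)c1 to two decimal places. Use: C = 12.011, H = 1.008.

Molecular formula: C8H10.
M = 8×12.011 + 10×1.008 = 106.17 g/mol.

106.17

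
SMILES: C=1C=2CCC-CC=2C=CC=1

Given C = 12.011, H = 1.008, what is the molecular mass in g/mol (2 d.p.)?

132.21

Molecular formula: C10H12.
M = 10×12.011 + 12×1.008 = 132.21 g/mol.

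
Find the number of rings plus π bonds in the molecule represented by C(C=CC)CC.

1

Molecular formula from the SMILES: C6H12.
DoU = (2C + 2 + N − H − X)/2 = (2·6 + 2 + 0 − 12 − 0)/2 = 2/2 = 1.
(Structurally: 0 ring(s) + 1 π bond(s) = 1.)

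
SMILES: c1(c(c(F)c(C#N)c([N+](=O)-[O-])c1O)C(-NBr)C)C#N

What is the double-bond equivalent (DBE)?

Molecular formula from the SMILES: C10H6BrFN4O3.
DoU = (2C + 2 + N − H − X)/2 = (2·10 + 2 + 4 − 6 − 2)/2 = 18/2 = 9.
(Structurally: 1 ring(s) + 8 π bond(s) = 9.)

9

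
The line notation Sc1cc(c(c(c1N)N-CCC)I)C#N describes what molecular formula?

C10H12IN3S

Heavy atoms from the SMILES: 10 C, 1 I, 3 N, 1 S.
Implicit hydrogens by atom environment:
  5 × C (aromatic): no H
  2 × C: 2 H each → 4
  1 × C: 3 H
  1 × C (aromatic): 1 H
  1 × C: no H
  1 × I: no H
  1 × N: 2 H
  1 × N: 1 H
  1 × N: no H
  1 × S: 1 H
  Total hydrogens = 12.
Molecular formula: C10H12IN3S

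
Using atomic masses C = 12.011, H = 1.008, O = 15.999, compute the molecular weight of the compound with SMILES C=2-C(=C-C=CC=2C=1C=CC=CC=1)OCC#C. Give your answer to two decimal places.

208.26

Molecular formula: C15H12O.
M = 15×12.011 + 12×1.008 + 1×15.999 = 208.26 g/mol.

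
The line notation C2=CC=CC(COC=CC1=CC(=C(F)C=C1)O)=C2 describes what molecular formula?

C15H13FO2

Heavy atoms from the SMILES: 15 C, 1 F, 2 O.
Implicit hydrogens by atom environment:
  8 × C (aromatic): 1 H each → 8
  4 × C (aromatic): no H
  2 × C: 1 H each → 2
  1 × C: 2 H
  1 × F: no H
  1 × O: 1 H
  1 × O: no H
  Total hydrogens = 13.
Molecular formula: C15H13FO2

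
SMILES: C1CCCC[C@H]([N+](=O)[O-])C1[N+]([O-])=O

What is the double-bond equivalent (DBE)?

Molecular formula from the SMILES: C7H12N2O4.
DoU = (2C + 2 + N − H − X)/2 = (2·7 + 2 + 2 − 12 − 0)/2 = 6/2 = 3.
(Structurally: 1 ring(s) + 2 π bond(s) = 3.)

3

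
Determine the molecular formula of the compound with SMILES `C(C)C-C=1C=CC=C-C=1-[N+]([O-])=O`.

C9H11NO2

Heavy atoms from the SMILES: 9 C, 1 N, 2 O.
Implicit hydrogens by atom environment:
  4 × C (aromatic): 1 H each → 4
  2 × C: 2 H each → 4
  2 × C (aromatic): no H
  1 × C: 3 H
  1 × N (charge +1): no H
  1 × O: no H
  1 × O (charge -1): no H
  Total hydrogens = 11.
Molecular formula: C9H11NO2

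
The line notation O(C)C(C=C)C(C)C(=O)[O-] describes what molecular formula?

Heavy atoms from the SMILES: 7 C, 3 O.
Implicit hydrogens by atom environment:
  3 × C: 1 H each → 3
  2 × C: 3 H each → 6
  2 × O: no H
  1 × C: 2 H
  1 × C: no H
  1 × O (charge -1): no H
  Total hydrogens = 11.
Net charge -1.
Molecular formula: C7H11O3-

C7H11O3-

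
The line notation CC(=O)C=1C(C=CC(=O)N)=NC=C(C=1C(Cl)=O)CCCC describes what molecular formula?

Heavy atoms from the SMILES: 15 C, 1 Cl, 2 N, 3 O.
Implicit hydrogens by atom environment:
  4 × C (aromatic): no H
  3 × C: 2 H each → 6
  3 × C: no H
  3 × O: no H
  2 × C: 3 H each → 6
  2 × C: 1 H each → 2
  1 × C (aromatic): 1 H
  1 × Cl: no H
  1 × N: 2 H
  1 × N (aromatic): no H
  Total hydrogens = 17.
Molecular formula: C15H17ClN2O3

C15H17ClN2O3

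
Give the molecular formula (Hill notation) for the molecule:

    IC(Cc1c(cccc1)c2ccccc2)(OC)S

Heavy atoms from the SMILES: 15 C, 1 I, 1 O, 1 S.
Implicit hydrogens by atom environment:
  9 × C (aromatic): 1 H each → 9
  3 × C (aromatic): no H
  1 × C: 3 H
  1 × C: 2 H
  1 × C: no H
  1 × I: no H
  1 × O: no H
  1 × S: 1 H
  Total hydrogens = 15.
Molecular formula: C15H15IOS

C15H15IOS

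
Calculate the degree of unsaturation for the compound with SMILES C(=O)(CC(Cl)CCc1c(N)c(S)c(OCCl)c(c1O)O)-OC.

Molecular formula from the SMILES: C13H17Cl2NO5S.
DoU = (2C + 2 + N − H − X)/2 = (2·13 + 2 + 1 − 17 − 2)/2 = 10/2 = 5.
(Structurally: 1 ring(s) + 4 π bond(s) = 5.)

5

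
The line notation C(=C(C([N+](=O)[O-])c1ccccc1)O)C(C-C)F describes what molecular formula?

Heavy atoms from the SMILES: 12 C, 1 F, 1 N, 3 O.
Implicit hydrogens by atom environment:
  5 × C (aromatic): 1 H each → 5
  3 × C: 1 H each → 3
  1 × C: 3 H
  1 × C: 2 H
  1 × C: no H
  1 × C (aromatic): no H
  1 × F: no H
  1 × N (charge +1): no H
  1 × O: 1 H
  1 × O: no H
  1 × O (charge -1): no H
  Total hydrogens = 14.
Molecular formula: C12H14FNO3

C12H14FNO3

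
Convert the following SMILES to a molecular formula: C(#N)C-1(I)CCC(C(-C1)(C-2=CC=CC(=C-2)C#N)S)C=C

C16H15IN2S

Heavy atoms from the SMILES: 16 C, 1 I, 2 N, 1 S.
Implicit hydrogens by atom environment:
  4 × C: 2 H each → 8
  4 × C (aromatic): 1 H each → 4
  4 × C: no H
  2 × C: 1 H each → 2
  2 × C (aromatic): no H
  2 × N: no H
  1 × I: no H
  1 × S: 1 H
  Total hydrogens = 15.
Molecular formula: C16H15IN2S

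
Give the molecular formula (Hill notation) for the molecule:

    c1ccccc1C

C7H8

Heavy atoms from the SMILES: 7 C.
Implicit hydrogens by atom environment:
  5 × C (aromatic): 1 H each → 5
  1 × C: 3 H
  1 × C (aromatic): no H
  Total hydrogens = 8.
Molecular formula: C7H8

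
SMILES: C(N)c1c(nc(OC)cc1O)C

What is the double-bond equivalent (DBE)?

Molecular formula from the SMILES: C8H12N2O2.
DoU = (2C + 2 + N − H − X)/2 = (2·8 + 2 + 2 − 12 − 0)/2 = 8/2 = 4.
(Structurally: 1 ring(s) + 3 π bond(s) = 4.)

4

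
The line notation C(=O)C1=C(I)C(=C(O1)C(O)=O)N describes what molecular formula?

C6H4INO4

Heavy atoms from the SMILES: 6 C, 1 I, 1 N, 4 O.
Implicit hydrogens by atom environment:
  4 × C (aromatic): no H
  2 × O: no H
  1 × C: 1 H
  1 × C: no H
  1 × I: no H
  1 × N: 2 H
  1 × O: 1 H
  1 × O (aromatic): no H
  Total hydrogens = 4.
Molecular formula: C6H4INO4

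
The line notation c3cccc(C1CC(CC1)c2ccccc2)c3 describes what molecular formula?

Heavy atoms from the SMILES: 17 C.
Implicit hydrogens by atom environment:
  10 × C (aromatic): 1 H each → 10
  3 × C: 2 H each → 6
  2 × C: 1 H each → 2
  2 × C (aromatic): no H
  Total hydrogens = 18.
Molecular formula: C17H18

C17H18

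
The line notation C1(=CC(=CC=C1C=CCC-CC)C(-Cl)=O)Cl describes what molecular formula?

C13H14Cl2O

Heavy atoms from the SMILES: 13 C, 2 Cl, 1 O.
Implicit hydrogens by atom environment:
  3 × C: 2 H each → 6
  3 × C (aromatic): 1 H each → 3
  3 × C (aromatic): no H
  2 × C: 1 H each → 2
  2 × Cl: no H
  1 × C: 3 H
  1 × C: no H
  1 × O: no H
  Total hydrogens = 14.
Molecular formula: C13H14Cl2O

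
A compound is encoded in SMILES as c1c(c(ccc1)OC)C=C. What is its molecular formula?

Heavy atoms from the SMILES: 9 C, 1 O.
Implicit hydrogens by atom environment:
  4 × C (aromatic): 1 H each → 4
  2 × C (aromatic): no H
  1 × C: 3 H
  1 × C: 2 H
  1 × C: 1 H
  1 × O: no H
  Total hydrogens = 10.
Molecular formula: C9H10O

C9H10O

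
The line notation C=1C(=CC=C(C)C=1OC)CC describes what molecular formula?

C10H14O

Heavy atoms from the SMILES: 10 C, 1 O.
Implicit hydrogens by atom environment:
  3 × C: 3 H each → 9
  3 × C (aromatic): 1 H each → 3
  3 × C (aromatic): no H
  1 × C: 2 H
  1 × O: no H
  Total hydrogens = 14.
Molecular formula: C10H14O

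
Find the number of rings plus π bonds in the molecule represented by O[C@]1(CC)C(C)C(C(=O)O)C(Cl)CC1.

2

Molecular formula from the SMILES: C10H17ClO3.
DoU = (2C + 2 + N − H − X)/2 = (2·10 + 2 + 0 − 17 − 1)/2 = 4/2 = 2.
(Structurally: 1 ring(s) + 1 π bond(s) = 2.)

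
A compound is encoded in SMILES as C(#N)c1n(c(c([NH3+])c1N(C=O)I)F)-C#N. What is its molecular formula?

Heavy atoms from the SMILES: 7 C, 1 F, 1 I, 5 N, 1 O.
Implicit hydrogens by atom environment:
  4 × C (aromatic): no H
  3 × N: no H
  2 × C: no H
  1 × C: 1 H
  1 × F: no H
  1 × I: no H
  1 × N (charge +1): 3 H
  1 × N (aromatic): no H
  1 × O: no H
  Total hydrogens = 4.
Net charge +1.
Molecular formula: C7H4FIN5O+

C7H4FIN5O+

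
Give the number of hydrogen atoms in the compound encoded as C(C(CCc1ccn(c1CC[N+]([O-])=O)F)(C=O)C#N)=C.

14

Hydrogens are implicit in SMILES; fill each atom to its normal valence:
  5 × C: 2 H each → 10
  2 × C (aromatic): 1 H each → 2
  2 × C: 1 H each → 2
  2 × C (aromatic): no H
  2 × C: no H
  2 × O: no H
  1 × F: no H
  1 × N (aromatic): no H
  1 × N: no H
  1 × N (charge +1): no H
  1 × O (charge -1): no H
  Total hydrogens = 14.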